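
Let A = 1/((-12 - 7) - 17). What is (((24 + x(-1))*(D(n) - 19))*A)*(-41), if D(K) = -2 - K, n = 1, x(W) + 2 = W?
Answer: -3157/6 ≈ -526.17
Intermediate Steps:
x(W) = -2 + W
A = -1/36 (A = 1/(-19 - 17) = 1/(-36) = -1/36 ≈ -0.027778)
(((24 + x(-1))*(D(n) - 19))*A)*(-41) = (((24 + (-2 - 1))*((-2 - 1*1) - 19))*(-1/36))*(-41) = (((24 - 3)*((-2 - 1) - 19))*(-1/36))*(-41) = ((21*(-3 - 19))*(-1/36))*(-41) = ((21*(-22))*(-1/36))*(-41) = -462*(-1/36)*(-41) = (77/6)*(-41) = -3157/6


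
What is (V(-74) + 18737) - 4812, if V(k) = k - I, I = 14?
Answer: 13837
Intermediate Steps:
V(k) = -14 + k (V(k) = k - 1*14 = k - 14 = -14 + k)
(V(-74) + 18737) - 4812 = ((-14 - 74) + 18737) - 4812 = (-88 + 18737) - 4812 = 18649 - 4812 = 13837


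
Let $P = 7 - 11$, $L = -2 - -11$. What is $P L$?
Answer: $-36$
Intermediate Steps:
$L = 9$ ($L = -2 + 11 = 9$)
$P = -4$ ($P = 7 - 11 = -4$)
$P L = \left(-4\right) 9 = -36$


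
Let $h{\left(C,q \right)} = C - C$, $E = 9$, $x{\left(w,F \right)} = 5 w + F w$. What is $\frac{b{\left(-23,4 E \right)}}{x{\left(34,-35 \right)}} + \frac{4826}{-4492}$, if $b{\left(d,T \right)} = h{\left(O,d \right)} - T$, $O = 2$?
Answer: $- \frac{198367}{190910} \approx -1.0391$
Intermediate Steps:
$h{\left(C,q \right)} = 0$
$b{\left(d,T \right)} = - T$ ($b{\left(d,T \right)} = 0 - T = - T$)
$\frac{b{\left(-23,4 E \right)}}{x{\left(34,-35 \right)}} + \frac{4826}{-4492} = \frac{\left(-1\right) 4 \cdot 9}{34 \left(5 - 35\right)} + \frac{4826}{-4492} = \frac{\left(-1\right) 36}{34 \left(-30\right)} + 4826 \left(- \frac{1}{4492}\right) = - \frac{36}{-1020} - \frac{2413}{2246} = \left(-36\right) \left(- \frac{1}{1020}\right) - \frac{2413}{2246} = \frac{3}{85} - \frac{2413}{2246} = - \frac{198367}{190910}$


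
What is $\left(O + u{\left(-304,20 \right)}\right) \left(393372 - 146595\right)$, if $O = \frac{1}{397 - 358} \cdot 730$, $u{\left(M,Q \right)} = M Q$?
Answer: $- \frac{19445205010}{13} \approx -1.4958 \cdot 10^{9}$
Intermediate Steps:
$O = \frac{730}{39}$ ($O = \frac{1}{39} \cdot 730 = \frac{730}{39} \approx 18.718$)
$\left(O + u{\left(-304,20 \right)}\right) \left(393372 - 146595\right) = \left(\frac{730}{39} - 6080\right) \left(393372 - 146595\right) = \left(\frac{730}{39} - 6080\right) 246777 = \left(- \frac{236390}{39}\right) 246777 = - \frac{19445205010}{13}$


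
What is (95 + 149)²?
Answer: 59536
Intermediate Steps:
(95 + 149)² = 244² = 59536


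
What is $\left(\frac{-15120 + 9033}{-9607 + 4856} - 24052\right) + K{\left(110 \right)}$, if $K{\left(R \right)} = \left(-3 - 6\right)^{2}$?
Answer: $- \frac{113880134}{4751} \approx -23970.0$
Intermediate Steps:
$K{\left(R \right)} = 81$ ($K{\left(R \right)} = \left(-9\right)^{2} = 81$)
$\left(\frac{-15120 + 9033}{-9607 + 4856} - 24052\right) + K{\left(110 \right)} = \left(\frac{-15120 + 9033}{-9607 + 4856} - 24052\right) + 81 = \left(- \frac{6087}{-4751} - 24052\right) + 81 = \left(\left(-6087\right) \left(- \frac{1}{4751}\right) - 24052\right) + 81 = \left(\frac{6087}{4751} - 24052\right) + 81 = - \frac{114264965}{4751} + 81 = - \frac{113880134}{4751}$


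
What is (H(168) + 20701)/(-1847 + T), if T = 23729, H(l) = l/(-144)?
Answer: 124199/131292 ≈ 0.94598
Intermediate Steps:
H(l) = -l/144 (H(l) = l*(-1/144) = -l/144)
(H(168) + 20701)/(-1847 + T) = (-1/144*168 + 20701)/(-1847 + 23729) = (-7/6 + 20701)/21882 = (124199/6)*(1/21882) = 124199/131292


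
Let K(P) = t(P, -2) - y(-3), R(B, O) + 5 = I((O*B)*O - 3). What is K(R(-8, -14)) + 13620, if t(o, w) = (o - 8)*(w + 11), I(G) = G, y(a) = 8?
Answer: -644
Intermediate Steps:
R(B, O) = -8 + B*O² (R(B, O) = -5 + ((O*B)*O - 3) = -5 + ((B*O)*O - 3) = -5 + (B*O² - 3) = -5 + (-3 + B*O²) = -8 + B*O²)
t(o, w) = (-8 + o)*(11 + w)
K(P) = -80 + 9*P (K(P) = (-88 - 8*(-2) + 11*P + P*(-2)) - 1*8 = (-88 + 16 + 11*P - 2*P) - 8 = (-72 + 9*P) - 8 = -80 + 9*P)
K(R(-8, -14)) + 13620 = (-80 + 9*(-8 - 8*(-14)²)) + 13620 = (-80 + 9*(-8 - 8*196)) + 13620 = (-80 + 9*(-8 - 1568)) + 13620 = (-80 + 9*(-1576)) + 13620 = (-80 - 14184) + 13620 = -14264 + 13620 = -644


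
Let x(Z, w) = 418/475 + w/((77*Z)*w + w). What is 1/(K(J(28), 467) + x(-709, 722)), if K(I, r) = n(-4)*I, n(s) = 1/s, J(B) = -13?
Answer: 1364800/5636599 ≈ 0.24213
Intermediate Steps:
n(s) = 1/s
K(I, r) = -I/4 (K(I, r) = I/(-4) = -I/4)
x(Z, w) = 22/25 + w/(w + 77*Z*w) (x(Z, w) = 418*(1/475) + w/(77*Z*w + w) = 22/25 + w/(w + 77*Z*w))
1/(K(J(28), 467) + x(-709, 722)) = 1/(-1/4*(-13) + (47 + 1694*(-709))/(25*(1 + 77*(-709)))) = 1/(13/4 + (47 - 1201046)/(25*(1 - 54593))) = 1/(13/4 + (1/25)*(-1200999)/(-54592)) = 1/(13/4 + (1/25)*(-1/54592)*(-1200999)) = 1/(13/4 + 1200999/1364800) = 1/(5636599/1364800) = 1364800/5636599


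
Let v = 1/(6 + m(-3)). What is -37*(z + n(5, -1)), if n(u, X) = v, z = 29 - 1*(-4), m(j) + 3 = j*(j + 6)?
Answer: -7289/6 ≈ -1214.8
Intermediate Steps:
m(j) = -3 + j*(6 + j) (m(j) = -3 + j*(j + 6) = -3 + j*(6 + j))
v = -⅙ (v = 1/(6 + (-3 + (-3)² + 6*(-3))) = 1/(6 + (-3 + 9 - 18)) = 1/(6 - 12) = 1/(-6) = -⅙ ≈ -0.16667)
z = 33 (z = 29 + 4 = 33)
n(u, X) = -⅙
-37*(z + n(5, -1)) = -37*(33 - ⅙) = -37*197/6 = -7289/6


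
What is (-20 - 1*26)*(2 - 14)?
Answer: 552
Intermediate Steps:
(-20 - 1*26)*(2 - 14) = (-20 - 26)*(-12) = -46*(-12) = 552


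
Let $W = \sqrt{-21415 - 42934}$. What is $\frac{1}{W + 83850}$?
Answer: $\frac{83850}{7030886849} - \frac{i \sqrt{64349}}{7030886849} \approx 1.1926 \cdot 10^{-5} - 3.608 \cdot 10^{-8} i$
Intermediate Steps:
$W = i \sqrt{64349}$ ($W = \sqrt{-64349} = i \sqrt{64349} \approx 253.67 i$)
$\frac{1}{W + 83850} = \frac{1}{i \sqrt{64349} + 83850} = \frac{1}{83850 + i \sqrt{64349}}$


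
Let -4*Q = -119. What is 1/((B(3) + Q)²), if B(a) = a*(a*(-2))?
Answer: 16/2209 ≈ 0.0072431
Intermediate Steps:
Q = 119/4 (Q = -¼*(-119) = 119/4 ≈ 29.750)
B(a) = -2*a² (B(a) = a*(-2*a) = -2*a²)
1/((B(3) + Q)²) = 1/((-2*3² + 119/4)²) = 1/((-2*9 + 119/4)²) = 1/((-18 + 119/4)²) = 1/((47/4)²) = 1/(2209/16) = 16/2209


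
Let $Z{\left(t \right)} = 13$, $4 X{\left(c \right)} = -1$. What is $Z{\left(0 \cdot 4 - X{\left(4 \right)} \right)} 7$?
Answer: $91$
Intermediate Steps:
$X{\left(c \right)} = - \frac{1}{4}$ ($X{\left(c \right)} = \frac{1}{4} \left(-1\right) = - \frac{1}{4}$)
$Z{\left(0 \cdot 4 - X{\left(4 \right)} \right)} 7 = 13 \cdot 7 = 91$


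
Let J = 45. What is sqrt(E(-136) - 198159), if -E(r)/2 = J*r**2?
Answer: I*sqrt(1862799) ≈ 1364.8*I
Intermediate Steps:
E(r) = -90*r**2
sqrt(E(-136) - 198159) = sqrt(-90*(-136)**2 - 198159) = sqrt(-90*18496 - 198159) = sqrt(-1664640 - 198159) = sqrt(-1862799) = I*sqrt(1862799)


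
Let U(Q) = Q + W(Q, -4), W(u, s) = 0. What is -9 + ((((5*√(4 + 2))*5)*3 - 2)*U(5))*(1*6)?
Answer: -69 + 2250*√6 ≈ 5442.4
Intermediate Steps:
U(Q) = Q (U(Q) = Q + 0 = Q)
-9 + ((((5*√(4 + 2))*5)*3 - 2)*U(5))*(1*6) = -9 + ((((5*√(4 + 2))*5)*3 - 2)*5)*(1*6) = -9 + ((((5*√6)*5)*3 - 2)*5)*6 = -9 + (((25*√6)*3 - 2)*5)*6 = -9 + ((75*√6 - 2)*5)*6 = -9 + ((-2 + 75*√6)*5)*6 = -9 + (-10 + 375*√6)*6 = -9 + (-60 + 2250*√6) = -69 + 2250*√6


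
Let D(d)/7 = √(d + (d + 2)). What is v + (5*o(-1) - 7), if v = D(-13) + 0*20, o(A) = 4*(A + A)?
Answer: -47 + 14*I*√6 ≈ -47.0 + 34.293*I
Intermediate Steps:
o(A) = 8*A (o(A) = 4*(2*A) = 8*A)
D(d) = 7*√(2 + 2*d) (D(d) = 7*√(d + (d + 2)) = 7*√(d + (2 + d)) = 7*√(2 + 2*d))
v = 14*I*√6 (v = 7*√(2 + 2*(-13)) + 0*20 = 7*√(2 - 26) + 0 = 7*√(-24) + 0 = 7*(2*I*√6) + 0 = 14*I*√6 + 0 = 14*I*√6 ≈ 34.293*I)
v + (5*o(-1) - 7) = 14*I*√6 + (5*(8*(-1)) - 7) = 14*I*√6 + (5*(-8) - 7) = 14*I*√6 + (-40 - 7) = 14*I*√6 - 47 = -47 + 14*I*√6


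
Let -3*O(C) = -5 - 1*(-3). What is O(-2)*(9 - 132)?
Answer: -82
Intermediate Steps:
O(C) = ⅔ (O(C) = -(-5 - 1*(-3))/3 = -(-5 + 3)/3 = -⅓*(-2) = ⅔)
O(-2)*(9 - 132) = 2*(9 - 132)/3 = (⅔)*(-123) = -82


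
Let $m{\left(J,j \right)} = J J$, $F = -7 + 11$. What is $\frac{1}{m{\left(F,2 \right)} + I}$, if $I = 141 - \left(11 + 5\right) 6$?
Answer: $\frac{1}{61} \approx 0.016393$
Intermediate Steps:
$F = 4$
$m{\left(J,j \right)} = J^{2}$
$I = 45$ ($I = 141 - 16 \cdot 6 = 141 - 96 = 45$)
$\frac{1}{m{\left(F,2 \right)} + I} = \frac{1}{4^{2} + 45} = \frac{1}{16 + 45} = \frac{1}{61}$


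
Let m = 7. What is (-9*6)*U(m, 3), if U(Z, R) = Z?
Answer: -378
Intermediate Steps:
(-9*6)*U(m, 3) = -9*6*7 = -54*7 = -378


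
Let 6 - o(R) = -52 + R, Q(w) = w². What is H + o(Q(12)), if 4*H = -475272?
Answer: -118904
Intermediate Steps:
o(R) = 58 - R (o(R) = 6 - (-52 + R) = 6 + (52 - R) = 58 - R)
H = -118818 (H = (¼)*(-475272) = -118818)
H + o(Q(12)) = -118818 + (58 - 1*12²) = -118818 + (58 - 1*144) = -118818 + (58 - 144) = -118818 - 86 = -118904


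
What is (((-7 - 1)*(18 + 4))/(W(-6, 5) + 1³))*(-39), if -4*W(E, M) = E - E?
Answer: 6864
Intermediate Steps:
W(E, M) = 0 (W(E, M) = -(E - E)/4 = -¼*0 = 0)
(((-7 - 1)*(18 + 4))/(W(-6, 5) + 1³))*(-39) = (((-7 - 1)*(18 + 4))/(0 + 1³))*(-39) = ((-8*22)/(0 + 1))*(-39) = (-176/1)*(-39) = (1*(-176))*(-39) = -176*(-39) = 6864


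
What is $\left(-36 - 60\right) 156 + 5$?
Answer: $-14971$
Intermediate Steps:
$\left(-36 - 60\right) 156 + 5 = \left(-96\right) 156 + 5 = -14976 + 5 = -14971$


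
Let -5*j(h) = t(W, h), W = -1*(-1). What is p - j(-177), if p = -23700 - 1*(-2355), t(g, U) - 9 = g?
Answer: -21343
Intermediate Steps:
W = 1
t(g, U) = 9 + g
j(h) = -2 (j(h) = -(9 + 1)/5 = -⅕*10 = -2)
p = -21345 (p = -23700 + 2355 = -21345)
p - j(-177) = -21345 - 1*(-2) = -21345 + 2 = -21343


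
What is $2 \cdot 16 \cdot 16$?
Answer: $512$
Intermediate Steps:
$2 \cdot 16 \cdot 16 = 32 \cdot 16 = 512$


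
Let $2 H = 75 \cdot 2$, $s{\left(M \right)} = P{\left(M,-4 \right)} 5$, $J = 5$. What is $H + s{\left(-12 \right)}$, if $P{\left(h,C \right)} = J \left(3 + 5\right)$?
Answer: $275$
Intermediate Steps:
$P{\left(h,C \right)} = 40$ ($P{\left(h,C \right)} = 5 \left(3 + 5\right) = 5 \cdot 8 = 40$)
$s{\left(M \right)} = 200$ ($s{\left(M \right)} = 40 \cdot 5 = 200$)
$H = 75$ ($H = \frac{75 \cdot 2}{2} = \frac{1}{2} \cdot 150 = 75$)
$H + s{\left(-12 \right)} = 75 + 200 = 275$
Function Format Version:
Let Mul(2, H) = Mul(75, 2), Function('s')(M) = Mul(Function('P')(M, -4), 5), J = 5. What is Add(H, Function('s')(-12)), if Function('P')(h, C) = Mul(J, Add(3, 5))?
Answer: 275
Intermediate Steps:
Function('P')(h, C) = 40 (Function('P')(h, C) = Mul(5, Add(3, 5)) = Mul(5, 8) = 40)
Function('s')(M) = 200 (Function('s')(M) = Mul(40, 5) = 200)
H = 75 (H = Mul(Rational(1, 2), Mul(75, 2)) = Mul(Rational(1, 2), 150) = 75)
Add(H, Function('s')(-12)) = Add(75, 200) = 275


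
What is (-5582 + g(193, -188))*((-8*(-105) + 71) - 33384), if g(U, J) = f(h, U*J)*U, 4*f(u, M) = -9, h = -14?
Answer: 781462745/4 ≈ 1.9537e+8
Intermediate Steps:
f(u, M) = -9/4 (f(u, M) = (¼)*(-9) = -9/4)
g(U, J) = -9*U/4
(-5582 + g(193, -188))*((-8*(-105) + 71) - 33384) = (-5582 - 9/4*193)*((-8*(-105) + 71) - 33384) = (-5582 - 1737/4)*((840 + 71) - 33384) = -24065*(911 - 33384)/4 = -24065/4*(-32473) = 781462745/4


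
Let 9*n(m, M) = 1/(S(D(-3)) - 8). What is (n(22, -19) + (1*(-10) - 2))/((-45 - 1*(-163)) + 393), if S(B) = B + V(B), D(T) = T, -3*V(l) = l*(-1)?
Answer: -1297/55188 ≈ -0.023501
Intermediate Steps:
V(l) = l/3 (V(l) = -l*(-1)/3 = -(-1)*l/3 = l/3)
S(B) = 4*B/3 (S(B) = B + B/3 = 4*B/3)
n(m, M) = -1/108 (n(m, M) = 1/(9*((4/3)*(-3) - 8)) = 1/(9*(-4 - 8)) = (1/9)/(-12) = (1/9)*(-1/12) = -1/108)
(n(22, -19) + (1*(-10) - 2))/((-45 - 1*(-163)) + 393) = (-1/108 + (1*(-10) - 2))/((-45 - 1*(-163)) + 393) = (-1/108 + (-10 - 2))/((-45 + 163) + 393) = (-1/108 - 12)/(118 + 393) = -1297/108/511 = -1297/108*1/511 = -1297/55188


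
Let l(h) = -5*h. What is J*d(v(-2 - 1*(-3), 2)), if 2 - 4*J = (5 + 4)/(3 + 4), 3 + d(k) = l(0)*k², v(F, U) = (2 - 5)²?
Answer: -15/28 ≈ -0.53571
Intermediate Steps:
v(F, U) = 9 (v(F, U) = (-3)² = 9)
d(k) = -3 (d(k) = -3 + (-5*0)*k² = -3 + 0*k² = -3 + 0 = -3)
J = 5/28 (J = ½ - (5 + 4)/(4*(3 + 4)) = ½ - 9/(4*7) = ½ - ¼*9/7 = ½ - 9/28 = 5/28 ≈ 0.17857)
J*d(v(-2 - 1*(-3), 2)) = (5/28)*(-3) = -15/28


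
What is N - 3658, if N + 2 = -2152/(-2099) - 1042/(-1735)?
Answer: -13322939022/3641765 ≈ -3658.4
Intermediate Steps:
N = -1362652/3641765 (N = -2 + (-2152/(-2099) - 1042/(-1735)) = -2 + (-2152*(-1/2099) - 1042*(-1/1735)) = -2 + (2152/2099 + 1042/1735) = -2 + 5920878/3641765 = -1362652/3641765 ≈ -0.37417)
N - 3658 = -1362652/3641765 - 3658 = -13322939022/3641765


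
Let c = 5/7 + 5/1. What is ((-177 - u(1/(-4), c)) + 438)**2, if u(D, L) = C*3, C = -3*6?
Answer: 99225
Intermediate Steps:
c = 40/7 (c = 5*(1/7) + 5*1 = 5/7 + 5 = 40/7 ≈ 5.7143)
C = -18
u(D, L) = -54 (u(D, L) = -18*3 = -54)
((-177 - u(1/(-4), c)) + 438)**2 = ((-177 - 1*(-54)) + 438)**2 = ((-177 + 54) + 438)**2 = (-123 + 438)**2 = 315**2 = 99225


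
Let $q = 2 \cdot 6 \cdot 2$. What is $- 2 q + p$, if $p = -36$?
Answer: $-84$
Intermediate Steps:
$q = 24$ ($q = 12 \cdot 2 = 24$)
$- 2 q + p = \left(-2\right) 24 - 36 = -48 - 36 = -84$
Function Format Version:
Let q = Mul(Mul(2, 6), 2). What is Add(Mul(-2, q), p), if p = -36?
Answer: -84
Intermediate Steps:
q = 24 (q = Mul(12, 2) = 24)
Add(Mul(-2, q), p) = Add(Mul(-2, 24), -36) = Add(-48, -36) = -84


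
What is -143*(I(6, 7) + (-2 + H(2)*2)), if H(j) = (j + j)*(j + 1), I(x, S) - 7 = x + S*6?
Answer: -11011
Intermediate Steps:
I(x, S) = 7 + x + 6*S (I(x, S) = 7 + (x + S*6) = 7 + (x + 6*S) = 7 + x + 6*S)
H(j) = 2*j*(1 + j) (H(j) = (2*j)*(1 + j) = 2*j*(1 + j))
-143*(I(6, 7) + (-2 + H(2)*2)) = -143*((7 + 6 + 6*7) + (-2 + (2*2*(1 + 2))*2)) = -143*((7 + 6 + 42) + (-2 + (2*2*3)*2)) = -143*(55 + (-2 + 12*2)) = -143*(55 + (-2 + 24)) = -143*(55 + 22) = -143*77 = -11011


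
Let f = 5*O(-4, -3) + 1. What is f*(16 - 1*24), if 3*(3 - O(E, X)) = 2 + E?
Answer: -464/3 ≈ -154.67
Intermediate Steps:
O(E, X) = 7/3 - E/3 (O(E, X) = 3 - (2 + E)/3 = 3 + (-⅔ - E/3) = 7/3 - E/3)
f = 58/3 (f = 5*(7/3 - ⅓*(-4)) + 1 = 5*(7/3 + 4/3) + 1 = 5*(11/3) + 1 = 55/3 + 1 = 58/3 ≈ 19.333)
f*(16 - 1*24) = 58*(16 - 1*24)/3 = 58*(16 - 24)/3 = (58/3)*(-8) = -464/3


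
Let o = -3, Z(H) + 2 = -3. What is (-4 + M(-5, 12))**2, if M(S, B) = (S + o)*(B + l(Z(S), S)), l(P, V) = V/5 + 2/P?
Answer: 197136/25 ≈ 7885.4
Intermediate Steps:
Z(H) = -5 (Z(H) = -2 - 3 = -5)
l(P, V) = 2/P + V/5 (l(P, V) = V*(1/5) + 2/P = V/5 + 2/P = 2/P + V/5)
M(S, B) = (-3 + S)*(-2/5 + B + S/5) (M(S, B) = (S - 3)*(B + (2/(-5) + S/5)) = (-3 + S)*(B + (2*(-1/5) + S/5)) = (-3 + S)*(B + (-2/5 + S/5)) = (-3 + S)*(-2/5 + B + S/5))
(-4 + M(-5, 12))**2 = (-4 + (6/5 - 1*(-5) - 3*12 + (1/5)*(-5)**2 + 12*(-5)))**2 = (-4 + (6/5 + 5 - 36 + (1/5)*25 - 60))**2 = (-4 + (6/5 + 5 - 36 + 5 - 60))**2 = (-4 - 424/5)**2 = (-444/5)**2 = 197136/25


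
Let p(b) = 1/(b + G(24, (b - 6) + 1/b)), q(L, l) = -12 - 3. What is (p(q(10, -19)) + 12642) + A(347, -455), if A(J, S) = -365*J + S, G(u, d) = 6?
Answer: -1030213/9 ≈ -1.1447e+5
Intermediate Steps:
q(L, l) = -15
p(b) = 1/(6 + b) (p(b) = 1/(b + 6) = 1/(6 + b))
A(J, S) = S - 365*J
(p(q(10, -19)) + 12642) + A(347, -455) = (1/(6 - 15) + 12642) + (-455 - 365*347) = (1/(-9) + 12642) + (-455 - 126655) = (-⅑ + 12642) - 127110 = 113777/9 - 127110 = -1030213/9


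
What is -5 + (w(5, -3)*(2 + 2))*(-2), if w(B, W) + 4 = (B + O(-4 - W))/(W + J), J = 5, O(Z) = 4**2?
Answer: -57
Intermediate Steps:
O(Z) = 16
w(B, W) = -4 + (16 + B)/(5 + W) (w(B, W) = -4 + (B + 16)/(W + 5) = -4 + (16 + B)/(5 + W))
-5 + (w(5, -3)*(2 + 2))*(-2) = -5 + (((-4 + 5 - 4*(-3))/(5 - 3))*(2 + 2))*(-2) = -5 + (((-4 + 5 + 12)/2)*4)*(-2) = -5 + (((1/2)*13)*4)*(-2) = -5 + ((13/2)*4)*(-2) = -5 + 26*(-2) = -5 - 52 = -57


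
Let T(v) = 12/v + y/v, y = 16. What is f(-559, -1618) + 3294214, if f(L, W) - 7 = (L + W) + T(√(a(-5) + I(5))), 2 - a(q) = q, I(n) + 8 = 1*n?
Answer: 3292058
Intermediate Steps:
I(n) = -8 + n (I(n) = -8 + 1*n = -8 + n)
a(q) = 2 - q
T(v) = 28/v (T(v) = 12/v + 16/v = 28/v)
f(L, W) = 21 + L + W (f(L, W) = 7 + ((L + W) + 28/(√((2 - 1*(-5)) + (-8 + 5)))) = 7 + ((L + W) + 28/(√((2 + 5) - 3))) = 7 + ((L + W) + 28/(√(7 - 3))) = 7 + ((L + W) + 28/(√4)) = 7 + ((L + W) + 28/2) = 7 + ((L + W) + 28*(½)) = 7 + ((L + W) + 14) = 7 + (14 + L + W) = 21 + L + W)
f(-559, -1618) + 3294214 = (21 - 559 - 1618) + 3294214 = -2156 + 3294214 = 3292058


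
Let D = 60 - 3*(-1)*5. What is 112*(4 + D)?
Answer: 8848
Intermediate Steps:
D = 75 (D = 60 + 3*5 = 60 + 15 = 75)
112*(4 + D) = 112*(4 + 75) = 112*79 = 8848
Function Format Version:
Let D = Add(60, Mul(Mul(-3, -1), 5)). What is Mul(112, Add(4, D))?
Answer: 8848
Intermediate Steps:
D = 75 (D = Add(60, Mul(3, 5)) = Add(60, 15) = 75)
Mul(112, Add(4, D)) = Mul(112, Add(4, 75)) = Mul(112, 79) = 8848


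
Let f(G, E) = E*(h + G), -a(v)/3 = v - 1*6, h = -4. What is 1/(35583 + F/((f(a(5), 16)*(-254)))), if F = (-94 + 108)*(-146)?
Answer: 1016/36151817 ≈ 2.8104e-5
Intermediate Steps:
F = -2044 (F = 14*(-146) = -2044)
a(v) = 18 - 3*v (a(v) = -3*(v - 1*6) = -3*(v - 6) = -3*(-6 + v) = 18 - 3*v)
f(G, E) = E*(-4 + G)
1/(35583 + F/((f(a(5), 16)*(-254)))) = 1/(35583 - 2044*(-1/(4064*(-4 + (18 - 3*5))))) = 1/(35583 - 2044*(-1/(4064*(-4 + (18 - 15))))) = 1/(35583 - 2044*(-1/(4064*(-4 + 3)))) = 1/(35583 - 2044/((16*(-1))*(-254))) = 1/(35583 - 2044/((-16*(-254)))) = 1/(35583 - 2044/4064) = 1/(35583 - 2044*1/4064) = 1/(35583 - 511/1016) = 1/(36151817/1016) = 1016/36151817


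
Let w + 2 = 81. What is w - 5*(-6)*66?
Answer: 2059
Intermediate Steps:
w = 79 (w = -2 + 81 = 79)
w - 5*(-6)*66 = 79 - 5*(-6)*66 = 79 + 30*66 = 79 + 1980 = 2059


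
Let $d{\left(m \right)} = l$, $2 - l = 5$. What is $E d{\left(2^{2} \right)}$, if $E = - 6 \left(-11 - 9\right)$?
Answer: $-360$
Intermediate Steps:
$l = -3$ ($l = 2 - 5 = -3$)
$d{\left(m \right)} = -3$
$E = 120$ ($E = \left(-6\right) \left(-20\right) = 120$)
$E d{\left(2^{2} \right)} = 120 \left(-3\right) = -360$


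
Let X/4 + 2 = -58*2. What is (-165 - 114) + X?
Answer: -751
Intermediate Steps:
X = -472 (X = -8 + 4*(-58*2) = -8 + 4*(-116) = -8 - 464 = -472)
(-165 - 114) + X = (-165 - 114) - 472 = -279 - 472 = -751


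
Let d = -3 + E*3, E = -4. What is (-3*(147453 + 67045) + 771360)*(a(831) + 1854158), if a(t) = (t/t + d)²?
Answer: 237108828564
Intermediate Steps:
d = -15 (d = -3 - 4*3 = -3 - 12 = -15)
a(t) = 196 (a(t) = (t/t - 15)² = (1 - 15)² = (-14)² = 196)
(-3*(147453 + 67045) + 771360)*(a(831) + 1854158) = (-3*(147453 + 67045) + 771360)*(196 + 1854158) = (-3*214498 + 771360)*1854354 = (-643494 + 771360)*1854354 = 127866*1854354 = 237108828564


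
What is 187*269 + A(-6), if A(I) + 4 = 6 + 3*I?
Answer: 50287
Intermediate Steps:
A(I) = 2 + 3*I (A(I) = -4 + (6 + 3*I) = 2 + 3*I)
187*269 + A(-6) = 187*269 + (2 + 3*(-6)) = 50303 + (2 - 18) = 50303 - 16 = 50287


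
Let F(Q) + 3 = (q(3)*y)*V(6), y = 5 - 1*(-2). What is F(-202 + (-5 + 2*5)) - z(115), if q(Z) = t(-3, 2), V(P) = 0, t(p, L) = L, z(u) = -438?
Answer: 435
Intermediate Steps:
y = 7 (y = 5 + 2 = 7)
q(Z) = 2
F(Q) = -3 (F(Q) = -3 + (2*7)*0 = -3 + 14*0 = -3 + 0 = -3)
F(-202 + (-5 + 2*5)) - z(115) = -3 - 1*(-438) = -3 + 438 = 435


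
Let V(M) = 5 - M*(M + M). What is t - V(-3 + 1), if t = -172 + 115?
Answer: -54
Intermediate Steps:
t = -57
V(M) = 5 - 2*M² (V(M) = 5 - M*2*M = 5 - 2*M²)
t - V(-3 + 1) = -57 - (5 - 2*(-3 + 1)²) = -57 - (5 - 2*(-2)²) = -57 - (5 - 2*4) = -57 - (5 - 8) = -57 - 1*(-3) = -57 + 3 = -54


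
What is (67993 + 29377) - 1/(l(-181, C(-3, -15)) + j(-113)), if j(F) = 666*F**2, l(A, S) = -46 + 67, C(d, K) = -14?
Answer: 828051519749/8504175 ≈ 97370.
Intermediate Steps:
l(A, S) = 21
(67993 + 29377) - 1/(l(-181, C(-3, -15)) + j(-113)) = (67993 + 29377) - 1/(21 + 666*(-113)**2) = 97370 - 1/(21 + 666*12769) = 97370 - 1/(21 + 8504154) = 97370 - 1/8504175 = 828051519749/8504175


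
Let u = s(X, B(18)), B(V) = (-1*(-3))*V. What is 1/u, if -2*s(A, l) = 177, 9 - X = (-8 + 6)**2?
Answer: -2/177 ≈ -0.011299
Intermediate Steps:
B(V) = 3*V
X = 5 (X = 9 - (-8 + 6)**2 = 9 - 1*(-2)**2 = 9 - 1*4 = 9 - 4 = 5)
s(A, l) = -177/2 (s(A, l) = -1/2*177 = -177/2)
u = -177/2 ≈ -88.500
1/u = 1/(-177/2) = -2/177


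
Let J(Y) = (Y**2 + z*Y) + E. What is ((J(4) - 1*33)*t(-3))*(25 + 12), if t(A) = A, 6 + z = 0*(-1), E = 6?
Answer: 3885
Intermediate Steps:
z = -6 (z = -6 + 0*(-1) = -6 + 0 = -6)
J(Y) = 6 + Y**2 - 6*Y (J(Y) = (Y**2 - 6*Y) + 6 = 6 + Y**2 - 6*Y)
((J(4) - 1*33)*t(-3))*(25 + 12) = (((6 + 4**2 - 6*4) - 1*33)*(-3))*(25 + 12) = (((6 + 16 - 24) - 33)*(-3))*37 = ((-2 - 33)*(-3))*37 = -35*(-3)*37 = 105*37 = 3885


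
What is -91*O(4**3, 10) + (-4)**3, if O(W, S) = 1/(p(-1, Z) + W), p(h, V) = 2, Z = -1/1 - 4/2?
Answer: -4315/66 ≈ -65.379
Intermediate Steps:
Z = -3 (Z = -1*1 - 4*1/2 = -1 - 2 = -3)
O(W, S) = 1/(2 + W)
-91*O(4**3, 10) + (-4)**3 = -91/(2 + 4**3) + (-4)**3 = -91/(2 + 64) - 64 = -91/66 - 64 = -4315/66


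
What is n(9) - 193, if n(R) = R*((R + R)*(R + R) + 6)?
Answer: 2777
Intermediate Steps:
n(R) = R*(6 + 4*R**2) (n(R) = R*((2*R)*(2*R) + 6) = R*(4*R**2 + 6) = R*(6 + 4*R**2))
n(9) - 193 = (4*9**3 + 6*9) - 193 = (4*729 + 54) - 193 = (2916 + 54) - 193 = 2970 - 193 = 2777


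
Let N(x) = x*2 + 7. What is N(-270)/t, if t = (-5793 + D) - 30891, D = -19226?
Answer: 533/55910 ≈ 0.0095332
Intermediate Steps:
N(x) = 7 + 2*x (N(x) = 2*x + 7 = 7 + 2*x)
t = -55910 (t = (-5793 - 19226) - 30891 = -25019 - 30891 = -55910)
N(-270)/t = (7 + 2*(-270))/(-55910) = (7 - 540)*(-1/55910) = -533*(-1/55910) = 533/55910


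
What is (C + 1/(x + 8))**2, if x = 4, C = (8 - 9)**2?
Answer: 169/144 ≈ 1.1736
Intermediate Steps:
C = 1 (C = (-1)**2 = 1)
(C + 1/(x + 8))**2 = (1 + 1/(4 + 8))**2 = (1 + 1/12)**2 = (13/12)**2 = 169/144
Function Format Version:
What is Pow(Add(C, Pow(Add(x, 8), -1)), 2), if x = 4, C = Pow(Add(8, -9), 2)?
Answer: Rational(169, 144) ≈ 1.1736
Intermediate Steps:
C = 1 (C = Pow(-1, 2) = 1)
Pow(Add(C, Pow(Add(x, 8), -1)), 2) = Pow(Add(1, Pow(Add(4, 8), -1)), 2) = Pow(Add(1, Pow(12, -1)), 2) = Pow(Add(1, Rational(1, 12)), 2) = Pow(Rational(13, 12), 2) = Rational(169, 144)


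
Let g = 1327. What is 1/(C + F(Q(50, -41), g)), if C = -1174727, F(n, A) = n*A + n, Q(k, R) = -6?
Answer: -1/1182695 ≈ -8.4553e-7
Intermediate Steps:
F(n, A) = n + A*n (F(n, A) = A*n + n = n + A*n)
1/(C + F(Q(50, -41), g)) = 1/(-1174727 - 6*(1 + 1327)) = 1/(-1174727 - 6*1328) = 1/(-1174727 - 7968) = 1/(-1182695) = -1/1182695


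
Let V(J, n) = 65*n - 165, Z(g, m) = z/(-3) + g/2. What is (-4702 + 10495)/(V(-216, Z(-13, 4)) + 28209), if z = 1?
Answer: 34758/165599 ≈ 0.20989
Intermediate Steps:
Z(g, m) = -1/3 + g/2 (Z(g, m) = 1/(-3) + g/2 = 1*(-1/3) + g*(1/2) = -1/3 + g/2)
V(J, n) = -165 + 65*n
(-4702 + 10495)/(V(-216, Z(-13, 4)) + 28209) = (-4702 + 10495)/((-165 + 65*(-1/3 + (1/2)*(-13))) + 28209) = 5793/((-165 + 65*(-1/3 - 13/2)) + 28209) = 5793/((-165 + 65*(-41/6)) + 28209) = 5793/((-165 - 2665/6) + 28209) = 5793/(-3655/6 + 28209) = 5793/(165599/6) = 5793*(6/165599) = 34758/165599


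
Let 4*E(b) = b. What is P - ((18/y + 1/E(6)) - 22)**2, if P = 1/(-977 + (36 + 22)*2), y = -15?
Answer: -32788103/64575 ≈ -507.75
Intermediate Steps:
E(b) = b/4
P = -1/861 (P = 1/(-977 + 58*2) = 1/(-977 + 116) = 1/(-861) = -1/861 ≈ -0.0011614)
P - ((18/y + 1/E(6)) - 22)**2 = -1/861 - ((18/(-15) + 1/((1/4)*6)) - 22)**2 = -1/861 - ((18*(-1/15) + 1/(3/2)) - 22)**2 = -1/861 - ((-6/5 + 1*(2/3)) - 22)**2 = -1/861 - ((-6/5 + 2/3) - 22)**2 = -1/861 - (-8/15 - 22)**2 = -1/861 - (-338/15)**2 = -1/861 - 1*114244/225 = -1/861 - 114244/225 = -32788103/64575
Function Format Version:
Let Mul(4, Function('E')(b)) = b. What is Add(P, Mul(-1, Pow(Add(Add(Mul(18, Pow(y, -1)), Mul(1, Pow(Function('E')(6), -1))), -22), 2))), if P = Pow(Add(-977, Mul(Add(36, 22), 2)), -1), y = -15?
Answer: Rational(-32788103, 64575) ≈ -507.75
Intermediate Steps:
Function('E')(b) = Mul(Rational(1, 4), b)
P = Rational(-1, 861) (P = Pow(Add(-977, Mul(58, 2)), -1) = Pow(Add(-977, 116), -1) = Pow(-861, -1) = Rational(-1, 861) ≈ -0.0011614)
Add(P, Mul(-1, Pow(Add(Add(Mul(18, Pow(y, -1)), Mul(1, Pow(Function('E')(6), -1))), -22), 2))) = Add(Rational(-1, 861), Mul(-1, Pow(Add(Add(Mul(18, Pow(-15, -1)), Mul(1, Pow(Mul(Rational(1, 4), 6), -1))), -22), 2))) = Add(Rational(-1, 861), Mul(-1, Pow(Add(Add(Mul(18, Rational(-1, 15)), Mul(1, Pow(Rational(3, 2), -1))), -22), 2))) = Add(Rational(-1, 861), Mul(-1, Pow(Add(Add(Rational(-6, 5), Mul(1, Rational(2, 3))), -22), 2))) = Add(Rational(-1, 861), Mul(-1, Pow(Add(Add(Rational(-6, 5), Rational(2, 3)), -22), 2))) = Add(Rational(-1, 861), Mul(-1, Pow(Add(Rational(-8, 15), -22), 2))) = Add(Rational(-1, 861), Mul(-1, Pow(Rational(-338, 15), 2))) = Add(Rational(-1, 861), Mul(-1, Rational(114244, 225))) = Add(Rational(-1, 861), Rational(-114244, 225)) = Rational(-32788103, 64575)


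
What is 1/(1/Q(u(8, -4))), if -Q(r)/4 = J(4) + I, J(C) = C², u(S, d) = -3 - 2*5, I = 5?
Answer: -84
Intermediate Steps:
u(S, d) = -13 (u(S, d) = -3 - 10 = -13)
Q(r) = -84 (Q(r) = -4*(4² + 5) = -4*(16 + 5) = -4*21 = -84)
1/(1/Q(u(8, -4))) = 1/(1/(-84)) = 1/(-1/84) = -84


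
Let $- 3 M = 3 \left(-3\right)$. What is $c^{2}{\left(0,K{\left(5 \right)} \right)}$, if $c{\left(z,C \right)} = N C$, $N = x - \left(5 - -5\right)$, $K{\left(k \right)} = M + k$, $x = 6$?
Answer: $1024$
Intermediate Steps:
$M = 3$ ($M = - \frac{3 \left(-3\right)}{3} = \left(- \frac{1}{3}\right) \left(-9\right) = 3$)
$K{\left(k \right)} = 3 + k$
$N = -4$ ($N = 6 - \left(5 - -5\right) = 6 - \left(5 + 5\right) = 6 - 10 = -4$)
$c{\left(z,C \right)} = - 4 C$
$c^{2}{\left(0,K{\left(5 \right)} \right)} = \left(- 4 \left(3 + 5\right)\right)^{2} = \left(\left(-4\right) 8\right)^{2} = \left(-32\right)^{2} = 1024$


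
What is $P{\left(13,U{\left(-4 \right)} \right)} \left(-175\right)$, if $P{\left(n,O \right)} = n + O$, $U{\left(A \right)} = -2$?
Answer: $-1925$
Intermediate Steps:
$P{\left(n,O \right)} = O + n$
$P{\left(13,U{\left(-4 \right)} \right)} \left(-175\right) = \left(-2 + 13\right) \left(-175\right) = 11 \left(-175\right) = -1925$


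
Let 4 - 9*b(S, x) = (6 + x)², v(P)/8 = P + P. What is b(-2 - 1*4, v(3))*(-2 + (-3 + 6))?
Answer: -2912/9 ≈ -323.56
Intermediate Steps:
v(P) = 16*P (v(P) = 8*(P + P) = 8*(2*P) = 16*P)
b(S, x) = 4/9 - (6 + x)²/9
b(-2 - 1*4, v(3))*(-2 + (-3 + 6)) = (4/9 - (6 + 16*3)²/9)*(-2 + (-3 + 6)) = (4/9 - (6 + 48)²/9)*(-2 + 3) = (4/9 - ⅑*54²)*1 = (4/9 - ⅑*2916)*1 = (4/9 - 324)*1 = -2912/9*1 = -2912/9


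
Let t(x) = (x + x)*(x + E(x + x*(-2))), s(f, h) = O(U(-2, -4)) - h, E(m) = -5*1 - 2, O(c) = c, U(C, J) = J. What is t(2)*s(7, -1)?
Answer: 60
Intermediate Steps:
E(m) = -7 (E(m) = -5 - 2 = -7)
s(f, h) = -4 - h
t(x) = 2*x*(-7 + x) (t(x) = (x + x)*(x - 7) = (2*x)*(-7 + x) = 2*x*(-7 + x))
t(2)*s(7, -1) = (2*2*(-7 + 2))*(-4 - 1*(-1)) = (2*2*(-5))*(-4 + 1) = -20*(-3) = 60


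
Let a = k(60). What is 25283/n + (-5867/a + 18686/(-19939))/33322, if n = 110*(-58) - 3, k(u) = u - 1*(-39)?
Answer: -1663781416827427/419850304445286 ≈ -3.9628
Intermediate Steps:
k(u) = 39 + u (k(u) = u + 39 = 39 + u)
a = 99 (a = 39 + 60 = 99)
n = -6383 (n = -6380 - 3 = -6383)
25283/n + (-5867/a + 18686/(-19939))/33322 = 25283/(-6383) + (-5867/99 + 18686/(-19939))/33322 = 25283*(-1/6383) + (-5867*1/99 + 18686*(-1/19939))*(1/33322) = -25283/6383 + (-5867/99 - 18686/19939)*(1/33322) = -25283/6383 - 118832027/1973961*1/33322 = -25283/6383 - 118832027/65776328442 = -1663781416827427/419850304445286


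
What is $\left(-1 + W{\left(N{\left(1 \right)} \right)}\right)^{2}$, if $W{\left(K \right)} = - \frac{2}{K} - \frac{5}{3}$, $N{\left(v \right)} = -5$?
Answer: $\frac{1156}{225} \approx 5.1378$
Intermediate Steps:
$W{\left(K \right)} = - \frac{5}{3} - \frac{2}{K}$ ($W{\left(K \right)} = - \frac{2}{K} - \frac{5}{3} = - \frac{5}{3} - \frac{2}{K}$)
$\left(-1 + W{\left(N{\left(1 \right)} \right)}\right)^{2} = \left(-1 - \left(\frac{5}{3} + \frac{2}{-5}\right)\right)^{2} = \left(-1 - \frac{19}{15}\right)^{2} = \left(- \frac{34}{15}\right)^{2} = \frac{1156}{225}$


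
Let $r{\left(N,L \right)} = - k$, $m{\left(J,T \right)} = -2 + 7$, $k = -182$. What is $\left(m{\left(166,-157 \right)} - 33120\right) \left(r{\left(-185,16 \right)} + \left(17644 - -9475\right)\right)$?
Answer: $-904072615$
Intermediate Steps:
$m{\left(J,T \right)} = 5$
$r{\left(N,L \right)} = 182$ ($r{\left(N,L \right)} = \left(-1\right) \left(-182\right) = 182$)
$\left(m{\left(166,-157 \right)} - 33120\right) \left(r{\left(-185,16 \right)} + \left(17644 - -9475\right)\right) = \left(5 - 33120\right) \left(182 + \left(17644 - -9475\right)\right) = - 33115 \left(182 + \left(17644 + 9475\right)\right) = - 33115 \left(182 + 27119\right) = \left(-33115\right) 27301 = -904072615$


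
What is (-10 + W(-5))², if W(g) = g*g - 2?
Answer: 169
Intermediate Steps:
W(g) = -2 + g² (W(g) = g² - 2 = -2 + g²)
(-10 + W(-5))² = (-10 + (-2 + (-5)²))² = (-10 + (-2 + 25))² = (-10 + 23)² = 13² = 169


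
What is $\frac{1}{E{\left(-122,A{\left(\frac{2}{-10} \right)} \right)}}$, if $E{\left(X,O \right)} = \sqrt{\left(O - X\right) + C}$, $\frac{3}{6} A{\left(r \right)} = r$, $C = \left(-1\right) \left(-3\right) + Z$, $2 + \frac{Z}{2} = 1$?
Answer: $\frac{\sqrt{3065}}{613} \approx 0.090314$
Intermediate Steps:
$Z = -2$ ($Z = -4 + 2 \cdot 1 = -4 + 2 = -2$)
$C = 1$ ($C = \left(-1\right) \left(-3\right) - 2 = 3 - 2 = 1$)
$A{\left(r \right)} = 2 r$
$E{\left(X,O \right)} = \sqrt{1 + O - X}$ ($E{\left(X,O \right)} = \sqrt{\left(O - X\right) + 1} = \sqrt{1 + O - X}$)
$\frac{1}{E{\left(-122,A{\left(\frac{2}{-10} \right)} \right)}} = \frac{1}{\sqrt{1 + 2 \frac{2}{-10} - -122}} = \frac{1}{\sqrt{1 + 2 \cdot 2 \left(- \frac{1}{10}\right) + 122}} = \frac{1}{\sqrt{1 + 2 \left(- \frac{1}{5}\right) + 122}} = \frac{1}{\sqrt{1 - \frac{2}{5} + 122}} = \frac{1}{\sqrt{\frac{613}{5}}} = \frac{1}{\frac{1}{5} \sqrt{3065}} = \frac{\sqrt{3065}}{613}$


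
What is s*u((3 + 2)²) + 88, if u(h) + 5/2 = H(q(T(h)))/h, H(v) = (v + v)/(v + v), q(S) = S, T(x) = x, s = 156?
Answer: -7394/25 ≈ -295.76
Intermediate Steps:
H(v) = 1 (H(v) = (2*v)/((2*v)) = (2*v)*(1/(2*v)) = 1)
u(h) = -5/2 + 1/h
s*u((3 + 2)²) + 88 = 156*(-5/2 + 1/((3 + 2)²)) + 88 = 156*(-5/2 + 1/(5²)) + 88 = 156*(-5/2 + 1/25) + 88 = 156*(-123/50) + 88 = -9594/25 + 88 = -7394/25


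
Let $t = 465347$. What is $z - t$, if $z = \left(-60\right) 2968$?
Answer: $-643427$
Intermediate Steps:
$z = -178080$
$z - t = -178080 - 465347 = -643427$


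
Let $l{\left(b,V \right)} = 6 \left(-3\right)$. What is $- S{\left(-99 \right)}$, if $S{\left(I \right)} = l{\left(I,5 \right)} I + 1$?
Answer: $-1783$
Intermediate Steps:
$l{\left(b,V \right)} = -18$
$S{\left(I \right)} = 1 - 18 I$ ($S{\left(I \right)} = - 18 I + 1 = 1 - 18 I$)
$- S{\left(-99 \right)} = - (1 - -1782) = - (1 + 1782) = \left(-1\right) 1783 = -1783$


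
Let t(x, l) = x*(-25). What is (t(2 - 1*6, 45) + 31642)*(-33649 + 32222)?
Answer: -45295834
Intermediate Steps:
t(x, l) = -25*x
(t(2 - 1*6, 45) + 31642)*(-33649 + 32222) = (-25*(2 - 1*6) + 31642)*(-33649 + 32222) = (-25*(2 - 6) + 31642)*(-1427) = (-25*(-4) + 31642)*(-1427) = (100 + 31642)*(-1427) = 31742*(-1427) = -45295834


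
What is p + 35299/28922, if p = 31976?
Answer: 924845171/28922 ≈ 31977.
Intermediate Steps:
p + 35299/28922 = 31976 + 35299/28922 = 924845171/28922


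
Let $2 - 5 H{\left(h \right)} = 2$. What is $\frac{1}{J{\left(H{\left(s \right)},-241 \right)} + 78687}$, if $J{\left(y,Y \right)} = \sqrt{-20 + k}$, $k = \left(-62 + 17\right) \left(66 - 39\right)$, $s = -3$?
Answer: $\frac{78687}{6191645204} - \frac{i \sqrt{1235}}{6191645204} \approx 1.2709 \cdot 10^{-5} - 5.6758 \cdot 10^{-9} i$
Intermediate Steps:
$H{\left(h \right)} = 0$ ($H{\left(h \right)} = \frac{2}{5} - \frac{2}{5} = 0$)
$k = -1215$ ($k = \left(-45\right) 27 = -1215$)
$J{\left(y,Y \right)} = i \sqrt{1235}$ ($J{\left(y,Y \right)} = \sqrt{-20 - 1215} = \sqrt{-1235} = i \sqrt{1235}$)
$\frac{1}{J{\left(H{\left(s \right)},-241 \right)} + 78687} = \frac{1}{i \sqrt{1235} + 78687} = \frac{1}{78687 + i \sqrt{1235}}$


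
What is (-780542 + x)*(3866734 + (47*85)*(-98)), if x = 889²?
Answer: 33984215496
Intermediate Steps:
x = 790321
(-780542 + x)*(3866734 + (47*85)*(-98)) = (-780542 + 790321)*(3866734 + (47*85)*(-98)) = 9779*(3866734 + 3995*(-98)) = 9779*(3866734 - 391510) = 9779*3475224 = 33984215496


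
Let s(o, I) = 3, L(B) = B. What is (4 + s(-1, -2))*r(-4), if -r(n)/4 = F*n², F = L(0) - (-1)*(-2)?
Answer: 896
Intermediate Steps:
F = -2 (F = 0 - (-1)*(-2) = 0 - 1*2 = 0 - 2 = -2)
r(n) = 8*n² (r(n) = -(-8)*n² = 8*n²)
(4 + s(-1, -2))*r(-4) = (4 + 3)*(8*(-4)²) = 7*(8*16) = 7*128 = 896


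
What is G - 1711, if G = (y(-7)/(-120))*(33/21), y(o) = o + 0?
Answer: -205309/120 ≈ -1710.9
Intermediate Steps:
y(o) = o
G = 11/120 (G = (-7/(-120))*(33/21) = (-7*(-1/120))*(33*(1/21)) = (7/120)*(11/7) = 11/120 ≈ 0.091667)
G - 1711 = 11/120 - 1711 = -205309/120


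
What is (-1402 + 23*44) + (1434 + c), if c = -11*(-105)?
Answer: 2199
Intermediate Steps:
c = 1155
(-1402 + 23*44) + (1434 + c) = (-1402 + 23*44) + (1434 + 1155) = (-1402 + 1012) + 2589 = -390 + 2589 = 2199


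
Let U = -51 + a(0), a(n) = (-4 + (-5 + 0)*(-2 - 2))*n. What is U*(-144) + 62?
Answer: 7406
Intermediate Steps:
a(n) = 16*n (a(n) = (-4 - 5*(-4))*n = (-4 + 20)*n = 16*n)
U = -51 (U = -51 + 16*0 = -51 + 0 = -51)
U*(-144) + 62 = -51*(-144) + 62 = 7344 + 62 = 7406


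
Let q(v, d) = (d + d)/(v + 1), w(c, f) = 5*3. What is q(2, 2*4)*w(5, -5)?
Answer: 80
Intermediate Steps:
w(c, f) = 15
q(v, d) = 2*d/(1 + v) (q(v, d) = (2*d)/(1 + v) = 2*d/(1 + v))
q(2, 2*4)*w(5, -5) = (2*(2*4)/(1 + 2))*15 = (2*8/3)*15 = (2*8*(⅓))*15 = (16/3)*15 = 80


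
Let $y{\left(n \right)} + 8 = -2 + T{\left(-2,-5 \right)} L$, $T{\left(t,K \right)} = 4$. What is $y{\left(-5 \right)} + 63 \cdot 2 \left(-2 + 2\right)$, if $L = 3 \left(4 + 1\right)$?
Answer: $50$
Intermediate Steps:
$L = 15$ ($L = 3 \cdot 5 = 15$)
$y{\left(n \right)} = 50$ ($y{\left(n \right)} = -8 + \left(-2 + 4 \cdot 15\right) = -8 + \left(-2 + 60\right) = -8 + 58 = 50$)
$y{\left(-5 \right)} + 63 \cdot 2 \left(-2 + 2\right) = 50 + 63 \cdot 2 \left(-2 + 2\right) = 50 + 63 \cdot 2 \cdot 0 = 50 + 63 \cdot 0 = 50 + 0 = 50$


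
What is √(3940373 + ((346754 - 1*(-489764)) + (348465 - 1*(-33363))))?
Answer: 3*√573191 ≈ 2271.3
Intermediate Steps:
√(3940373 + ((346754 - 1*(-489764)) + (348465 - 1*(-33363)))) = √(3940373 + ((346754 + 489764) + (348465 + 33363))) = √(3940373 + (836518 + 381828)) = √(3940373 + 1218346) = √5158719 = 3*√573191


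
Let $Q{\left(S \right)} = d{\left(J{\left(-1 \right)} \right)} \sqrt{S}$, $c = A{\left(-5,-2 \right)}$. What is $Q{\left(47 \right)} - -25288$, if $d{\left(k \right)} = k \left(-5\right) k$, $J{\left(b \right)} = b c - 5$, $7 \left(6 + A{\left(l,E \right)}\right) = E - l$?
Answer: $25288 - \frac{80 \sqrt{47}}{49} \approx 25277.0$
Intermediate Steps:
$A{\left(l,E \right)} = -6 - \frac{l}{7} + \frac{E}{7}$ ($A{\left(l,E \right)} = -6 + \frac{E - l}{7} = -6 + \left(- \frac{l}{7} + \frac{E}{7}\right) = -6 - \frac{l}{7} + \frac{E}{7}$)
$c = - \frac{39}{7}$ ($c = -6 - - \frac{5}{7} + \frac{1}{7} \left(-2\right) = -6 + \frac{5}{7} - \frac{2}{7} = - \frac{39}{7} \approx -5.5714$)
$J{\left(b \right)} = -5 - \frac{39 b}{7}$ ($J{\left(b \right)} = b \left(- \frac{39}{7}\right) - 5 = - \frac{39 b}{7} - 5 = -5 - \frac{39 b}{7}$)
$d{\left(k \right)} = - 5 k^{2}$ ($d{\left(k \right)} = - 5 k k = - 5 k^{2}$)
$Q{\left(S \right)} = - \frac{80 \sqrt{S}}{49}$ ($Q{\left(S \right)} = - 5 \left(-5 - - \frac{39}{7}\right)^{2} \sqrt{S} = - 5 \left(-5 + \frac{39}{7}\right)^{2} \sqrt{S} = - 5 \left(\frac{4}{7}\right)^{2} \sqrt{S} = \left(-5\right) \frac{16}{49} \sqrt{S} = - \frac{80 \sqrt{S}}{49}$)
$Q{\left(47 \right)} - -25288 = - \frac{80 \sqrt{47}}{49} - -25288 = - \frac{80 \sqrt{47}}{49} + 25288 = 25288 - \frac{80 \sqrt{47}}{49}$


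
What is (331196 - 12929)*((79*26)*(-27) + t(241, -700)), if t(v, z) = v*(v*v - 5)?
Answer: 4436915053086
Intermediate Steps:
t(v, z) = v*(-5 + v²) (t(v, z) = v*(v² - 5) = v*(-5 + v²))
(331196 - 12929)*((79*26)*(-27) + t(241, -700)) = (331196 - 12929)*((79*26)*(-27) + 241*(-5 + 241²)) = 318267*(2054*(-27) + 241*(-5 + 58081)) = 318267*(-55458 + 241*58076) = 318267*(-55458 + 13996316) = 318267*13940858 = 4436915053086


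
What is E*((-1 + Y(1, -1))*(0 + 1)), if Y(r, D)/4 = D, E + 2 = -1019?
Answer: 5105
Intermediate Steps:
E = -1021 (E = -2 - 1019 = -1021)
Y(r, D) = 4*D
E*((-1 + Y(1, -1))*(0 + 1)) = -1021*(-1 + 4*(-1))*(0 + 1) = -1021*(-1 - 4) = -(-5105) = -1021*(-5) = 5105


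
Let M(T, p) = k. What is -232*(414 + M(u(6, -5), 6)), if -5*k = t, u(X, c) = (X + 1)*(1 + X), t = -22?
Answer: -485344/5 ≈ -97069.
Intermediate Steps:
u(X, c) = (1 + X)**2 (u(X, c) = (1 + X)*(1 + X) = (1 + X)**2)
k = 22/5 (k = -1/5*(-22) = 22/5 ≈ 4.4000)
M(T, p) = 22/5
-232*(414 + M(u(6, -5), 6)) = -232*(414 + 22/5) = -232*2092/5 = -485344/5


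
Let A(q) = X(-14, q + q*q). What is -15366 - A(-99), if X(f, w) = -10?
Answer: -15356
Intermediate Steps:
A(q) = -10
-15366 - A(-99) = -15366 - 1*(-10) = -15366 + 10 = -15356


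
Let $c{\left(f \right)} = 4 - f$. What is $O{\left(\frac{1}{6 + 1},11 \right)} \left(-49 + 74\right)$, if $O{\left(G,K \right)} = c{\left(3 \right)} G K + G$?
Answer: $\frac{300}{7} \approx 42.857$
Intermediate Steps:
$O{\left(G,K \right)} = G + G K$ ($O{\left(G,K \right)} = \left(4 - 3\right) G K + G = 1 G K + G = G K + G = G + G K$)
$O{\left(\frac{1}{6 + 1},11 \right)} \left(-49 + 74\right) = \frac{1 + 11}{6 + 1} \left(-49 + 74\right) = \frac{1}{7} \cdot 12 \cdot 25 = \frac{12}{7} \cdot 25 = \frac{300}{7}$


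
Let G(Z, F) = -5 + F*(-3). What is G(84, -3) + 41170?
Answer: 41174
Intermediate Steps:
G(Z, F) = -5 - 3*F
G(84, -3) + 41170 = (-5 - 3*(-3)) + 41170 = (-5 + 9) + 41170 = 4 + 41170 = 41174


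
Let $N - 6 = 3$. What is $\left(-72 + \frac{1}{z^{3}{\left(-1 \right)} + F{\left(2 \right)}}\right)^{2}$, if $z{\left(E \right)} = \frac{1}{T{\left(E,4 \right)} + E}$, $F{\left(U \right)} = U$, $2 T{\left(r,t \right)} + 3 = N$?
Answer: $\frac{1478656}{289} \approx 5116.5$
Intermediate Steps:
$N = 9$ ($N = 6 + 3 = 9$)
$T{\left(r,t \right)} = 3$ ($T{\left(r,t \right)} = - \frac{3}{2} + \frac{1}{2} \cdot 9 = - \frac{3}{2} + \frac{9}{2} = 3$)
$z{\left(E \right)} = \frac{1}{3 + E}$
$\left(-72 + \frac{1}{z^{3}{\left(-1 \right)} + F{\left(2 \right)}}\right)^{2} = \left(-72 + \frac{1}{\left(\frac{1}{3 - 1}\right)^{3} + 2}\right)^{2} = \left(-72 + \frac{1}{\left(\frac{1}{2}\right)^{3} + 2}\right)^{2} = \left(-72 + \frac{1}{\frac{1}{8} + 2}\right)^{2} = \left(-72 + \frac{1}{\frac{17}{8}}\right)^{2} = \left(-72 + \frac{8}{17}\right)^{2} = \left(- \frac{1216}{17}\right)^{2} = \frac{1478656}{289}$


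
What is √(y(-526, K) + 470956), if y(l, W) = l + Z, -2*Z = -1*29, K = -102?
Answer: √1881778/2 ≈ 685.89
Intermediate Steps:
Z = 29/2 (Z = -(-1)*29/2 = -½*(-29) = 29/2 ≈ 14.500)
y(l, W) = 29/2 + l (y(l, W) = l + 29/2 = 29/2 + l)
√(y(-526, K) + 470956) = √((29/2 - 526) + 470956) = √(-1023/2 + 470956) = √(940889/2) = √1881778/2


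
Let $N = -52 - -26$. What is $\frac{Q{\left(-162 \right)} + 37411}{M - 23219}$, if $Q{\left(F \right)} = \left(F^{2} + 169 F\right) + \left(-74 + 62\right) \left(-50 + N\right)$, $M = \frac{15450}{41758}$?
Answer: $- \frac{776469131}{484781776} \approx -1.6017$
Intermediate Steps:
$M = \frac{7725}{20879}$ ($M = 15450 \cdot \frac{1}{41758} = \frac{7725}{20879} \approx 0.36999$)
$N = -26$ ($N = -52 + 26 = -26$)
$Q{\left(F \right)} = 912 + F^{2} + 169 F$ ($Q{\left(F \right)} = \left(F^{2} + 169 F\right) + \left(-74 + 62\right) \left(-50 - 26\right) = \left(F^{2} + 169 F\right) - -912 = \left(F^{2} + 169 F\right) + 912 = 912 + F^{2} + 169 F$)
$\frac{Q{\left(-162 \right)} + 37411}{M - 23219} = \frac{\left(912 + \left(-162\right)^{2} + 169 \left(-162\right)\right) + 37411}{\frac{7725}{20879} - 23219} = \frac{\left(912 + 26244 - 27378\right) + 37411}{- \frac{484781776}{20879}} = \left(-222 + 37411\right) \left(- \frac{20879}{484781776}\right) = 37189 \left(- \frac{20879}{484781776}\right) = - \frac{776469131}{484781776}$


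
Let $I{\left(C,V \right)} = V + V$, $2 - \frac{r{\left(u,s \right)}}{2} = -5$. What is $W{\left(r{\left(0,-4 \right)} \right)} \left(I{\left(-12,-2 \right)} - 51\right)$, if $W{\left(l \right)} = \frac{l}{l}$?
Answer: $-55$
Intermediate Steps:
$r{\left(u,s \right)} = 14$ ($r{\left(u,s \right)} = 4 - -10 = 4 + 10 = 14$)
$I{\left(C,V \right)} = 2 V$
$W{\left(l \right)} = 1$
$W{\left(r{\left(0,-4 \right)} \right)} \left(I{\left(-12,-2 \right)} - 51\right) = 1 \left(2 \left(-2\right) - 51\right) = 1 \left(-4 - 51\right) = 1 \left(-55\right) = -55$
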